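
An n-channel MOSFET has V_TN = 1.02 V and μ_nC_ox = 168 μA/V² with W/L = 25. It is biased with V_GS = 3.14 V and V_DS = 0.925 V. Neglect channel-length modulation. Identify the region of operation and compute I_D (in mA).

k_n = μ_nC_ox · (W/L) = 4.2 mA/V².
V_ov = V_GS − V_TN = 3.14 − 1.02 = 2.12 V.
Since V_DS = 0.925 V < V_ov = 2.12 V, the device is in the triode region.
I_D = k_n [V_ov · V_DS − ½ V_DS²] = 4.2 × [2.12 × 0.925 − 0.5 × 0.925²] = 6.44 mA.

Triode; I_D = 6.44 mA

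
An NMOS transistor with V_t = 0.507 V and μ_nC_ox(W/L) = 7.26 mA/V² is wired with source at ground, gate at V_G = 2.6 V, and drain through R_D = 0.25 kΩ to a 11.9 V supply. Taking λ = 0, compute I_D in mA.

I_D = 15.9 mA

V_GS = V_G = 2.6 V, so V_ov = 2.6 − 0.507 = 2.09 V.
Assume saturation: I_D = ½ k_n V_ov² = 0.5 × 7.26 × 2.09² = 15.9 mA, giving V_DS = V_DD − I_D R_D = 11.9 − 15.9 × 0.25 = 7.92 V.
V_DS = 7.92 V ≥ V_ov = 2.09 V, confirming saturation.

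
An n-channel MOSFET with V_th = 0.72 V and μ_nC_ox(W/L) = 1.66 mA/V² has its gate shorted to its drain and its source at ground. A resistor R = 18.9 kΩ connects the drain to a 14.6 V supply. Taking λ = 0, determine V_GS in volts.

With gate tied to drain, V_GS = V_DS ≥ V_GS − V_th, so the device is in saturation.
KCL at the drain: ½ k_n (V_GS − V_th)² = (V_DD − V_GS)/R.
Let x = V_GS − 0.72. Then 15.7 x² + x − 13.88 = 0, giving x = 0.909 V (positive root), so V_GS = 1.63 V.
I_D = (V_DD − V_GS)/R = (14.6 − 1.63) / 18.9 = 0.686 mA.

V_GS = 1.63 V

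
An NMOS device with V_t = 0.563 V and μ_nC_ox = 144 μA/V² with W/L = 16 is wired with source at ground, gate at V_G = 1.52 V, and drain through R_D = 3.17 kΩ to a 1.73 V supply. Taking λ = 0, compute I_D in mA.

V_GS = V_G = 1.52 V, so V_ov = 1.52 − 0.563 = 0.957 V.
k_n = μ_nC_ox · (W/L) = 2.304 mA/V².
Assume saturation: I_D = ½ k_n V_ov² = 0.5 × 2.304 × 0.957² = 1.06 mA, giving V_DS = V_DD − I_D R_D = 1.73 − 1.06 × 3.17 = -1.61 V.
But -1.61 V < V_ov = 0.957 V, so the device is actually in triode.
In triode I_D = k_n[V_ov V_DS − ½ V_DS²] and I_D = (V_DD − V_DS)/R_D. Equating: 3.65 V_DS² − 7.99 V_DS + 1.73 = 0, giving V_DS = 0.244 V (the root below V_ov).
I_D = (1.73 − 0.244) / 3.17 = 0.469 mA.

I_D = 0.469 mA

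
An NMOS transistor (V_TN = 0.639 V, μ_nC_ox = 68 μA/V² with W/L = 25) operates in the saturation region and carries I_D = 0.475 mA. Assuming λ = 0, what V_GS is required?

k_n = μ_nC_ox · (W/L) = 1.7 mA/V².
In saturation I_D = ½ k_n (V_GS − V_TN)², so V_GS − V_TN = √(2 I_D / k_n) = √(2 × 0.475 / 1.7) = 0.748 V.
V_GS = 0.639 + 0.748 = 1.39 V.

V_GS = 1.39 V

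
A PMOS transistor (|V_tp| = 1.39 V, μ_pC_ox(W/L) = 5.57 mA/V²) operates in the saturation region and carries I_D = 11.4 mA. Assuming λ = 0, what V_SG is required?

In saturation I_D = ½ k_p (V_SG − |V_tp|)², so V_SG − |V_tp| = √(2 I_D / k_p) = √(2 × 11.4 / 5.57) = 2.02 V.
V_SG = 1.39 + 2.02 = 3.41 V.

V_SG = 3.41 V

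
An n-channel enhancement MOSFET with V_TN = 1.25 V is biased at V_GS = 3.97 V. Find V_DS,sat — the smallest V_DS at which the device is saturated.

The boundary between triode and saturation is V_DS = V_GS − V_TN = V_ov.
V_ov = 3.97 − 1.25 = 2.72 V.

V_DS,sat = 2.72 V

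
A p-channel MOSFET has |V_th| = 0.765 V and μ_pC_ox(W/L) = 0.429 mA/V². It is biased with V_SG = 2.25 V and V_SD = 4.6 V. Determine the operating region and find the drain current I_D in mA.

Saturation; I_D = 0.473 mA

V_ov = V_SG − |V_th| = 2.25 − 0.765 = 1.48 V.
Since V_SD = 4.6 V ≥ V_ov = 1.48 V, the device is in saturation.
I_D = ½ k_p V_ov² = 0.5 × 0.429 × 1.48² = 0.473 mA.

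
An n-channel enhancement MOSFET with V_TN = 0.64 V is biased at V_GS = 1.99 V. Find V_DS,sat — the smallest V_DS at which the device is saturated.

The boundary between triode and saturation is V_DS = V_GS − V_TN = V_ov.
V_ov = 1.99 − 0.64 = 1.35 V.

V_DS,sat = 1.35 V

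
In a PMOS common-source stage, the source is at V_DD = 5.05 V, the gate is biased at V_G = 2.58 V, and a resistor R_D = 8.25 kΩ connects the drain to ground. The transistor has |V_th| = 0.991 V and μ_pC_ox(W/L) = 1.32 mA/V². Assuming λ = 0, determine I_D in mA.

I_D = 0.572 mA

V_SG = V_DD − V_G = 5.05 − 2.58 = 2.47 V, so V_ov = 2.47 − 0.991 = 1.48 V.
Assume saturation: I_D = ½ k_p V_ov² = 0.5 × 1.32 × 1.48² = 1.44 mA, giving V_SD = V_DD − I_D R_D = 5.05 − 1.44 × 8.25 = -6.86 V.
But -6.86 V < V_ov = 1.48 V, so the device is actually in triode.
In triode I_D = k_p[V_ov V_SD − ½ V_SD²] and I_D = (V_DD − V_SD)/R_D. Equating: 5.45 V_SD² − 17.11 V_SD + 5.05 = 0, giving V_SD = 0.33 V (the root below V_ov).
I_D = (5.05 − 0.33) / 8.25 = 0.572 mA.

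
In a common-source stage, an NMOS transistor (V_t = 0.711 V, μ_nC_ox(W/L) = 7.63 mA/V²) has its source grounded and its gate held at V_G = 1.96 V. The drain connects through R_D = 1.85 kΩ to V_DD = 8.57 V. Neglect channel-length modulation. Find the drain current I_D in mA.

V_GS = V_G = 1.96 V, so V_ov = 1.96 − 0.711 = 1.25 V.
Assume saturation: I_D = ½ k_n V_ov² = 0.5 × 7.63 × 1.25² = 5.95 mA, giving V_DS = V_DD − I_D R_D = 8.57 − 5.95 × 1.85 = -2.44 V.
But -2.44 V < V_ov = 1.25 V, so the device is actually in triode.
In triode I_D = k_n[V_ov V_DS − ½ V_DS²] and I_D = (V_DD − V_DS)/R_D. Equating: 7.06 V_DS² − 18.63 V_DS + 8.57 = 0, giving V_DS = 0.593 V (the root below V_ov).
I_D = (8.57 − 0.593) / 1.85 = 4.31 mA.

I_D = 4.31 mA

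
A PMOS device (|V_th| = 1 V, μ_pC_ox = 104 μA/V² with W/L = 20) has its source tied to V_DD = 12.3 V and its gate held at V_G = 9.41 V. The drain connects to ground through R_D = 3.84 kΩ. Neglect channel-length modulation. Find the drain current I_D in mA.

I_D = 2.94 mA

V_SG = V_DD − V_G = 12.3 − 9.41 = 2.89 V, so V_ov = 2.89 − 1 = 1.89 V.
k_p = μ_pC_ox · (W/L) = 2.08 mA/V².
Assume saturation: I_D = ½ k_p V_ov² = 0.5 × 2.08 × 1.89² = 3.71 mA, giving V_SD = V_DD − I_D R_D = 12.3 − 3.71 × 3.84 = -1.97 V.
But -1.97 V < V_ov = 1.89 V, so the device is actually in triode.
In triode I_D = k_p[V_ov V_SD − ½ V_SD²] and I_D = (V_DD − V_SD)/R_D. Equating: 3.99 V_SD² − 16.1 V_SD + 12.3 = 0, giving V_SD = 1.02 V (the root below V_ov).
I_D = (12.3 − 1.02) / 3.84 = 2.94 mA.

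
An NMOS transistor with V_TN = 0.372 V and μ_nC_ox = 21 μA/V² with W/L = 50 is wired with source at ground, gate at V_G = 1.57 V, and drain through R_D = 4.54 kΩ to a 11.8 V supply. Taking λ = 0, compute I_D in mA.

V_GS = V_G = 1.57 V, so V_ov = 1.57 − 0.372 = 1.2 V.
k_n = μ_nC_ox · (W/L) = 1.05 mA/V².
Assume saturation: I_D = ½ k_n V_ov² = 0.5 × 1.05 × 1.2² = 0.753 mA, giving V_DS = V_DD − I_D R_D = 11.8 − 0.753 × 4.54 = 8.38 V.
V_DS = 8.38 V ≥ V_ov = 1.2 V, confirming saturation.

I_D = 0.753 mA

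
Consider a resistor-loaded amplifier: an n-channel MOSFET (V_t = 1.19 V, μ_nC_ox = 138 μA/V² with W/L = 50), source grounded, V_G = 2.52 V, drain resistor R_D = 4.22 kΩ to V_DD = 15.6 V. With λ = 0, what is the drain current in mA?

I_D = 3.58 mA

V_GS = V_G = 2.52 V, so V_ov = 2.52 − 1.19 = 1.33 V.
k_n = μ_nC_ox · (W/L) = 6.9 mA/V².
Assume saturation: I_D = ½ k_n V_ov² = 0.5 × 6.9 × 1.33² = 6.1 mA, giving V_DS = V_DD − I_D R_D = 15.6 − 6.1 × 4.22 = -10.2 V.
But -10.2 V < V_ov = 1.33 V, so the device is actually in triode.
In triode I_D = k_n[V_ov V_DS − ½ V_DS²] and I_D = (V_DD − V_DS)/R_D. Equating: 14.6 V_DS² − 39.73 V_DS + 15.6 = 0, giving V_DS = 0.476 V (the root below V_ov).
I_D = (15.6 − 0.476) / 4.22 = 3.58 mA.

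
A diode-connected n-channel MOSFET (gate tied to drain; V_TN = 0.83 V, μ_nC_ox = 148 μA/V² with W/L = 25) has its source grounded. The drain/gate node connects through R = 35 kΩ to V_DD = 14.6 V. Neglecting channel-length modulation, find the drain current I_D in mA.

With gate tied to drain, V_GS = V_DS ≥ V_GS − V_TN, so the device is in saturation.
k_n = μ_nC_ox · (W/L) = 3.7 mA/V².
KCL at the drain: ½ k_n (V_GS − V_TN)² = (V_DD − V_GS)/R.
Let x = V_GS − 0.83. Then 64.8 x² + x − 13.77 = 0, giving x = 0.453 V (positive root), so V_GS = 1.28 V.
I_D = (V_DD − V_GS)/R = (14.6 − 1.28) / 35 = 0.38 mA.

I_D = 0.380 mA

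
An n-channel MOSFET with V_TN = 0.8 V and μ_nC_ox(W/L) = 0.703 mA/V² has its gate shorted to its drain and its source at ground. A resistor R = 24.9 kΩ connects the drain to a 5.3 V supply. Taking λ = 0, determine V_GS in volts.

With gate tied to drain, V_GS = V_DS ≥ V_GS − V_TN, so the device is in saturation.
KCL at the drain: ½ k_n (V_GS − V_TN)² = (V_DD − V_GS)/R.
Let x = V_GS − 0.8. Then 8.75 x² + x − 4.5 = 0, giving x = 0.662 V (positive root), so V_GS = 1.46 V.
I_D = (V_DD − V_GS)/R = (5.3 − 1.46) / 24.9 = 0.154 mA.

V_GS = 1.46 V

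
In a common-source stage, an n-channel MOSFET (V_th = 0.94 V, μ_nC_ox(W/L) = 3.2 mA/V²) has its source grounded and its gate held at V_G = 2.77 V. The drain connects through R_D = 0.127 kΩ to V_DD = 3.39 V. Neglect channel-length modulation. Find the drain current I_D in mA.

V_GS = V_G = 2.77 V, so V_ov = 2.77 − 0.94 = 1.83 V.
Assume saturation: I_D = ½ k_n V_ov² = 0.5 × 3.2 × 1.83² = 5.36 mA, giving V_DS = V_DD − I_D R_D = 3.39 − 5.36 × 0.127 = 2.71 V.
V_DS = 2.71 V ≥ V_ov = 1.83 V, confirming saturation.

I_D = 5.36 mA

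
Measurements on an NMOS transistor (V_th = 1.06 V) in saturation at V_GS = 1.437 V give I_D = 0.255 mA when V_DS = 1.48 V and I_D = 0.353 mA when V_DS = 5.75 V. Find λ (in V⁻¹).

λ = 0.104 V⁻¹

With V_GS fixed, I_D ∝ (1 + λ V_DS) in saturation, so I_D2/I_D1 = (1 + λ V_DS2)/(1 + λ V_DS1).
0.353/0.255 = 1.384 = (1 + 5.75 λ)/(1 + 1.48 λ).
Solving: λ (I_D1 V_DS2 − I_D2 V_DS1) = I_D2 − I_D1, so λ = (0.353 − 0.255) / (0.255 × 5.75 − 0.353 × 1.48) = 0.098 / 0.944 = 0.104 V⁻¹.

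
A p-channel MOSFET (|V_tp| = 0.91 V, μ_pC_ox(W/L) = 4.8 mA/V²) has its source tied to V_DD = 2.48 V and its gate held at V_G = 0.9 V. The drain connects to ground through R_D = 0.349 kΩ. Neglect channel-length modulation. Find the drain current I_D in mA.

V_SG = V_DD − V_G = 2.48 − 0.9 = 1.58 V, so V_ov = 1.58 − 0.91 = 0.67 V.
Assume saturation: I_D = ½ k_p V_ov² = 0.5 × 4.8 × 0.67² = 1.08 mA, giving V_SD = V_DD − I_D R_D = 2.48 − 1.08 × 0.349 = 2.1 V.
V_SD = 2.1 V ≥ V_ov = 0.67 V, confirming saturation.

I_D = 1.08 mA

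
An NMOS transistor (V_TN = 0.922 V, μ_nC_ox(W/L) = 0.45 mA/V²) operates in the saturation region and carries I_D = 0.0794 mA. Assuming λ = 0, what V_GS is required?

In saturation I_D = ½ k_n (V_GS − V_TN)², so V_GS − V_TN = √(2 I_D / k_n) = √(2 × 0.0794 / 0.45) = 0.594 V.
V_GS = 0.922 + 0.594 = 1.52 V.

V_GS = 1.52 V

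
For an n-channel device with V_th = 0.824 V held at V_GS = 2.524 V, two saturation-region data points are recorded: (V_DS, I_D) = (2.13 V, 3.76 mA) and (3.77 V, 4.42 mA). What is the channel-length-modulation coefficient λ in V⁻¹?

λ = 0.139 V⁻¹

With V_GS fixed, I_D ∝ (1 + λ V_DS) in saturation, so I_D2/I_D1 = (1 + λ V_DS2)/(1 + λ V_DS1).
4.42/3.76 = 1.176 = (1 + 3.77 λ)/(1 + 2.13 λ).
Solving: λ (I_D1 V_DS2 − I_D2 V_DS1) = I_D2 − I_D1, so λ = (4.42 − 3.76) / (3.76 × 3.77 − 4.42 × 2.13) = 0.66 / 4.76 = 0.139 V⁻¹.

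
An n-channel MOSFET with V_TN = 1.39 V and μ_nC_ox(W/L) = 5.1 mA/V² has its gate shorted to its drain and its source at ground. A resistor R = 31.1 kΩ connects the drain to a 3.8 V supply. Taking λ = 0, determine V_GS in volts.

With gate tied to drain, V_GS = V_DS ≥ V_GS − V_TN, so the device is in saturation.
KCL at the drain: ½ k_n (V_GS − V_TN)² = (V_DD − V_GS)/R.
Let x = V_GS − 1.39. Then 79.3 x² + x − 2.41 = 0, giving x = 0.168 V (positive root), so V_GS = 1.56 V.
I_D = (V_DD − V_GS)/R = (3.8 − 1.56) / 31.1 = 0.0721 mA.

V_GS = 1.56 V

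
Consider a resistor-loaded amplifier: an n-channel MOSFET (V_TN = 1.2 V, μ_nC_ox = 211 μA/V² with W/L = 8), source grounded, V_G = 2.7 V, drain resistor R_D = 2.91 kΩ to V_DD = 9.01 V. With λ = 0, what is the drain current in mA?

V_GS = V_G = 2.7 V, so V_ov = 2.7 − 1.2 = 1.5 V.
k_n = μ_nC_ox · (W/L) = 1.688 mA/V².
Assume saturation: I_D = ½ k_n V_ov² = 0.5 × 1.688 × 1.5² = 1.9 mA, giving V_DS = V_DD − I_D R_D = 9.01 − 1.9 × 2.91 = 3.48 V.
V_DS = 3.48 V ≥ V_ov = 1.5 V, confirming saturation.

I_D = 1.90 mA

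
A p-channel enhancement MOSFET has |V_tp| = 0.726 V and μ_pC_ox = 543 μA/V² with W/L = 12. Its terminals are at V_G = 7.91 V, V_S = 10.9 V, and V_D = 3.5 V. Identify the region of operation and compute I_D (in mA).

Saturation; I_D = 16.7 mA

V_SG = V_S − V_G = 10.9 − 7.91 = 2.99 V; V_SD = V_S − V_D = 10.9 − 3.5 = 7.4 V.
k_p = μ_pC_ox · (W/L) = 6.516 mA/V².
V_ov = V_SG − |V_tp| = 2.99 − 0.726 = 2.26 V.
Since V_SD = 7.4 V ≥ V_ov = 2.26 V, the device is in saturation.
I_D = ½ k_p V_ov² = 0.5 × 6.516 × 2.26² = 16.7 mA.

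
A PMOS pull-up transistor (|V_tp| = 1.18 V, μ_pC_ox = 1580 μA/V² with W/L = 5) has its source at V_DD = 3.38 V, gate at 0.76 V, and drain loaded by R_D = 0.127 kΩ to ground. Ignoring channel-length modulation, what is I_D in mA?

V_SG = V_DD − V_G = 3.38 − 0.76 = 2.62 V, so V_ov = 2.62 − 1.18 = 1.44 V.
k_p = μ_pC_ox · (W/L) = 7.9 mA/V².
Assume saturation: I_D = ½ k_p V_ov² = 0.5 × 7.9 × 1.44² = 8.19 mA, giving V_SD = V_DD − I_D R_D = 3.38 − 8.19 × 0.127 = 2.34 V.
V_SD = 2.34 V ≥ V_ov = 1.44 V, confirming saturation.

I_D = 8.19 mA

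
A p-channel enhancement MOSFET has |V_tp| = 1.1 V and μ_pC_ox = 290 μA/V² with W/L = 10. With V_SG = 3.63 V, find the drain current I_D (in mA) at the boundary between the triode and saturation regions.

I_D = 9.28 mA

At the boundary V_SD = V_ov = V_SG − |V_tp| = 3.63 − 1.1 = 2.53 V.
k_p = μ_pC_ox · (W/L) = 2.9 mA/V².
I_D = ½ k_p V_ov² = 0.5 × 2.9 × 2.53² = 9.28 mA.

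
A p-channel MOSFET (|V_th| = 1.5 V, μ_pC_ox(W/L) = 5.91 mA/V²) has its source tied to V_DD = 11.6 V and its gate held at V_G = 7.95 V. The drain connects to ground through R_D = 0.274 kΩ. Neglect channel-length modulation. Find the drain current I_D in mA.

I_D = 13.7 mA

V_SG = V_DD − V_G = 11.6 − 7.95 = 3.65 V, so V_ov = 3.65 − 1.5 = 2.15 V.
Assume saturation: I_D = ½ k_p V_ov² = 0.5 × 5.91 × 2.15² = 13.7 mA, giving V_SD = V_DD − I_D R_D = 11.6 − 13.7 × 0.274 = 7.86 V.
V_SD = 7.86 V ≥ V_ov = 2.15 V, confirming saturation.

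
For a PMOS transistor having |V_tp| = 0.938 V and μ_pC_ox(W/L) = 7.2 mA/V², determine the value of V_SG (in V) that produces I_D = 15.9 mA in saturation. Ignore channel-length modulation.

In saturation I_D = ½ k_p (V_SG − |V_tp|)², so V_SG − |V_tp| = √(2 I_D / k_p) = √(2 × 15.9 / 7.2) = 2.1 V.
V_SG = 0.938 + 2.1 = 3.04 V.

V_SG = 3.04 V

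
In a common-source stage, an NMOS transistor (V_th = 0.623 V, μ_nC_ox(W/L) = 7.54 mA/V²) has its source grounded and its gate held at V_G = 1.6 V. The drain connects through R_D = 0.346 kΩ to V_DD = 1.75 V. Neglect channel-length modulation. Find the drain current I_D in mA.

I_D = 3.19 mA

V_GS = V_G = 1.6 V, so V_ov = 1.6 − 0.623 = 0.977 V.
Assume saturation: I_D = ½ k_n V_ov² = 0.5 × 7.54 × 0.977² = 3.6 mA, giving V_DS = V_DD − I_D R_D = 1.75 − 3.6 × 0.346 = 0.505 V.
But 0.505 V < V_ov = 0.977 V, so the device is actually in triode.
In triode I_D = k_n[V_ov V_DS − ½ V_DS²] and I_D = (V_DD − V_DS)/R_D. Equating: 1.3 V_DS² − 3.549 V_DS + 1.75 = 0, giving V_DS = 0.647 V (the root below V_ov).
I_D = (1.75 − 0.647) / 0.346 = 3.19 mA.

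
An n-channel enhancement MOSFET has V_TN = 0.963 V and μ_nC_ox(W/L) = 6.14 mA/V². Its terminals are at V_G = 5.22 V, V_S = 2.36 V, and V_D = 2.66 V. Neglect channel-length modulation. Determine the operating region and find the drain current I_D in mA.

V_GS = V_G − V_S = 5.22 − 2.36 = 2.86 V; V_DS = V_D − V_S = 2.66 − 2.36 = 0.3 V.
V_ov = V_GS − V_TN = 2.86 − 0.963 = 1.9 V.
Since V_DS = 0.3 V < V_ov = 1.9 V, the device is in the triode region.
I_D = k_n [V_ov · V_DS − ½ V_DS²] = 6.14 × [1.9 × 0.3 − 0.5 × 0.3²] = 3.22 mA.

Triode; I_D = 3.22 mA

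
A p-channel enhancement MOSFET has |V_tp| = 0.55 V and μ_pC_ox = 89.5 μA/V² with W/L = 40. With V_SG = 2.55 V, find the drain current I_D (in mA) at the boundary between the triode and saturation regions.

At the boundary V_SD = V_ov = V_SG − |V_tp| = 2.55 − 0.55 = 2 V.
k_p = μ_pC_ox · (W/L) = 3.58 mA/V².
I_D = ½ k_p V_ov² = 0.5 × 3.58 × 2² = 7.16 mA.

I_D = 7.16 mA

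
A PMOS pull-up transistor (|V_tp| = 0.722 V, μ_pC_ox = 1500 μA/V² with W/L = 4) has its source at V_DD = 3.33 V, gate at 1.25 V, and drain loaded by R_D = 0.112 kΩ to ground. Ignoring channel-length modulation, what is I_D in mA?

I_D = 5.53 mA

V_SG = V_DD − V_G = 3.33 − 1.25 = 2.08 V, so V_ov = 2.08 − 0.722 = 1.36 V.
k_p = μ_pC_ox · (W/L) = 6 mA/V².
Assume saturation: I_D = ½ k_p V_ov² = 0.5 × 6 × 1.36² = 5.53 mA, giving V_SD = V_DD − I_D R_D = 3.33 − 5.53 × 0.112 = 2.71 V.
V_SD = 2.71 V ≥ V_ov = 1.36 V, confirming saturation.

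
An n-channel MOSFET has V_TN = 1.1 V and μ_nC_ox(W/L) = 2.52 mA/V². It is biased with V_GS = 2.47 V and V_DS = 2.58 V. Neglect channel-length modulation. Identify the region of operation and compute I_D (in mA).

Saturation; I_D = 2.36 mA

V_ov = V_GS − V_TN = 2.47 − 1.1 = 1.37 V.
Since V_DS = 2.58 V ≥ V_ov = 1.37 V, the device is in saturation.
I_D = ½ k_n V_ov² = 0.5 × 2.52 × 1.37² = 2.36 mA.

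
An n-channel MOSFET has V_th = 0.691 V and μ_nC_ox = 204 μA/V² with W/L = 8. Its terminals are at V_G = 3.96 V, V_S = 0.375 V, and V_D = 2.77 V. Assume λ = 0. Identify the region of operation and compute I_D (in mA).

Triode; I_D = 6.63 mA

V_GS = V_G − V_S = 3.96 − 0.375 = 3.58 V; V_DS = V_D − V_S = 2.77 − 0.375 = 2.4 V.
k_n = μ_nC_ox · (W/L) = 1.632 mA/V².
V_ov = V_GS − V_th = 3.58 − 0.691 = 2.89 V.
Since V_DS = 2.4 V < V_ov = 2.89 V, the device is in the triode region.
I_D = k_n [V_ov · V_DS − ½ V_DS²] = 1.632 × [2.89 × 2.4 − 0.5 × 2.4²] = 6.63 mA.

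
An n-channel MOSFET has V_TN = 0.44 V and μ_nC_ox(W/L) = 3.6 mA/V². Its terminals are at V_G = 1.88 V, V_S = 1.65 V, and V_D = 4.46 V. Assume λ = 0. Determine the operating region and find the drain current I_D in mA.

Cutoff; I_D = 0 mA

V_GS = V_G − V_S = 1.88 − 1.65 = 0.23 V; V_DS = V_D − V_S = 4.46 − 1.65 = 2.81 V.
V_GS = 0.23 V < V_TN = 0.44 V, so the transistor is in cutoff.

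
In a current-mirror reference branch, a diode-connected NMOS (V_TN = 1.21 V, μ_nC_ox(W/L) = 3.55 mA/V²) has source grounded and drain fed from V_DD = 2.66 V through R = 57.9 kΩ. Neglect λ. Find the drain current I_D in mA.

I_D = 0.0231 mA

With gate tied to drain, V_GS = V_DS ≥ V_GS − V_TN, so the device is in saturation.
KCL at the drain: ½ k_n (V_GS − V_TN)² = (V_DD − V_GS)/R.
Let x = V_GS − 1.21. Then 103 x² + x − 1.45 = 0, giving x = 0.114 V (positive root), so V_GS = 1.32 V.
I_D = (V_DD − V_GS)/R = (2.66 − 1.32) / 57.9 = 0.0231 mA.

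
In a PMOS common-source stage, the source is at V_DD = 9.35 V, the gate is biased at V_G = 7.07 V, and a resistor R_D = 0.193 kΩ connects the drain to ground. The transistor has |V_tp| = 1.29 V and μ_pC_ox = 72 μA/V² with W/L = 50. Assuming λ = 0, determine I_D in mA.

V_SG = V_DD − V_G = 9.35 − 7.07 = 2.28 V, so V_ov = 2.28 − 1.29 = 0.99 V.
k_p = μ_pC_ox · (W/L) = 3.6 mA/V².
Assume saturation: I_D = ½ k_p V_ov² = 0.5 × 3.6 × 0.99² = 1.76 mA, giving V_SD = V_DD − I_D R_D = 9.35 − 1.76 × 0.193 = 9.01 V.
V_SD = 9.01 V ≥ V_ov = 0.99 V, confirming saturation.

I_D = 1.76 mA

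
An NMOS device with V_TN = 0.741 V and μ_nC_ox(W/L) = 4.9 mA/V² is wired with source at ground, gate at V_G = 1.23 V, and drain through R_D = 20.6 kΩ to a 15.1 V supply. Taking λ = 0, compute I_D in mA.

V_GS = V_G = 1.23 V, so V_ov = 1.23 − 0.741 = 0.489 V.
Assume saturation: I_D = ½ k_n V_ov² = 0.5 × 4.9 × 0.489² = 0.586 mA, giving V_DS = V_DD − I_D R_D = 15.1 − 0.586 × 20.6 = 3.03 V.
V_DS = 3.03 V ≥ V_ov = 0.489 V, confirming saturation.

I_D = 0.586 mA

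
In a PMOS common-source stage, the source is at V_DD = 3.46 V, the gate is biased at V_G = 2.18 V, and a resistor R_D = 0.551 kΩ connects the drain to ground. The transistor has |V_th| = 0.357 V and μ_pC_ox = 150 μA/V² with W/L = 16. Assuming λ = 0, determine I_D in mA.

V_SG = V_DD − V_G = 3.46 − 2.18 = 1.28 V, so V_ov = 1.28 − 0.357 = 0.923 V.
k_p = μ_pC_ox · (W/L) = 2.4 mA/V².
Assume saturation: I_D = ½ k_p V_ov² = 0.5 × 2.4 × 0.923² = 1.02 mA, giving V_SD = V_DD − I_D R_D = 3.46 − 1.02 × 0.551 = 2.9 V.
V_SD = 2.9 V ≥ V_ov = 0.923 V, confirming saturation.

I_D = 1.02 mA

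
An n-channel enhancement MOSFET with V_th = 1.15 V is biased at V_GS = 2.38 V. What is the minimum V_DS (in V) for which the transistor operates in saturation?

The boundary between triode and saturation is V_DS = V_GS − V_th = V_ov.
V_ov = 2.38 − 1.15 = 1.23 V.

V_DS,sat = 1.23 V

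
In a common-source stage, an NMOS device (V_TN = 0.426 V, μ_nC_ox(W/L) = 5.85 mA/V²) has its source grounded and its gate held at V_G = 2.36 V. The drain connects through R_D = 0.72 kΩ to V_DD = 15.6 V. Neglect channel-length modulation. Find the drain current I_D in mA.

I_D = 10.9 mA

V_GS = V_G = 2.36 V, so V_ov = 2.36 − 0.426 = 1.93 V.
Assume saturation: I_D = ½ k_n V_ov² = 0.5 × 5.85 × 1.93² = 10.9 mA, giving V_DS = V_DD − I_D R_D = 15.6 − 10.9 × 0.72 = 7.72 V.
V_DS = 7.72 V ≥ V_ov = 1.93 V, confirming saturation.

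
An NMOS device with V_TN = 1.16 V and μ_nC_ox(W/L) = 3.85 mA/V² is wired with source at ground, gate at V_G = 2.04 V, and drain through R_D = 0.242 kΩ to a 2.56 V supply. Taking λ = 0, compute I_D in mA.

I_D = 1.49 mA

V_GS = V_G = 2.04 V, so V_ov = 2.04 − 1.16 = 0.88 V.
Assume saturation: I_D = ½ k_n V_ov² = 0.5 × 3.85 × 0.88² = 1.49 mA, giving V_DS = V_DD − I_D R_D = 2.56 − 1.49 × 0.242 = 2.2 V.
V_DS = 2.2 V ≥ V_ov = 0.88 V, confirming saturation.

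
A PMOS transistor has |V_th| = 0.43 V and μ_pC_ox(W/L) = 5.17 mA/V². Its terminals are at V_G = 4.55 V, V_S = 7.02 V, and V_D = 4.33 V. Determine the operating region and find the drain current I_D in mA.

V_SG = V_S − V_G = 7.02 − 4.55 = 2.47 V; V_SD = V_S − V_D = 7.02 − 4.33 = 2.69 V.
V_ov = V_SG − |V_th| = 2.47 − 0.43 = 2.04 V.
Since V_SD = 2.69 V ≥ V_ov = 2.04 V, the device is in saturation.
I_D = ½ k_p V_ov² = 0.5 × 5.17 × 2.04² = 10.8 mA.

Saturation; I_D = 10.8 mA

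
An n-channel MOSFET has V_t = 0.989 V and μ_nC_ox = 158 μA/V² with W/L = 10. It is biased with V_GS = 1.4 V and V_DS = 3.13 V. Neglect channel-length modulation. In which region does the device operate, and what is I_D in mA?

k_n = μ_nC_ox · (W/L) = 1.58 mA/V².
V_ov = V_GS − V_t = 1.4 − 0.989 = 0.411 V.
Since V_DS = 3.13 V ≥ V_ov = 0.411 V, the device is in saturation.
I_D = ½ k_n V_ov² = 0.5 × 1.58 × 0.411² = 0.133 mA.

Saturation; I_D = 0.133 mA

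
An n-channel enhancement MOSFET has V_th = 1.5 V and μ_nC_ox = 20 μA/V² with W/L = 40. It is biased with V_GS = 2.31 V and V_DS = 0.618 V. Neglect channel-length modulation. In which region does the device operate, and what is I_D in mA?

k_n = μ_nC_ox · (W/L) = 0.8 mA/V².
V_ov = V_GS − V_th = 2.31 − 1.5 = 0.81 V.
Since V_DS = 0.618 V < V_ov = 0.81 V, the device is in the triode region.
I_D = k_n [V_ov · V_DS − ½ V_DS²] = 0.8 × [0.81 × 0.618 − 0.5 × 0.618²] = 0.248 mA.

Triode; I_D = 0.248 mA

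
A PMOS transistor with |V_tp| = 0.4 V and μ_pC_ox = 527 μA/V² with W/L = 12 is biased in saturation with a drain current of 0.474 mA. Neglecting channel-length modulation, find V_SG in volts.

k_p = μ_pC_ox · (W/L) = 6.324 mA/V².
In saturation I_D = ½ k_p (V_SG − |V_tp|)², so V_SG − |V_tp| = √(2 I_D / k_p) = √(2 × 0.474 / 6.324) = 0.387 V.
V_SG = 0.4 + 0.387 = 0.787 V.

V_SG = 0.787 V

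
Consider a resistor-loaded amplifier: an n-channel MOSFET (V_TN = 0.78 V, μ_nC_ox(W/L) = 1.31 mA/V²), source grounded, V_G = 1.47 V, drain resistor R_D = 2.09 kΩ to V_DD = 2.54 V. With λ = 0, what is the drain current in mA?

V_GS = V_G = 1.47 V, so V_ov = 1.47 − 0.78 = 0.69 V.
Assume saturation: I_D = ½ k_n V_ov² = 0.5 × 1.31 × 0.69² = 0.312 mA, giving V_DS = V_DD − I_D R_D = 2.54 − 0.312 × 2.09 = 1.89 V.
V_DS = 1.89 V ≥ V_ov = 0.69 V, confirming saturation.

I_D = 0.312 mA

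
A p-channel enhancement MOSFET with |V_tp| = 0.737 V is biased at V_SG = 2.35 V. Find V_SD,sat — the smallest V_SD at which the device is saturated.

V_SD,sat = 1.61 V

The boundary between triode and saturation is V_SD = V_SG − |V_tp| = V_ov.
V_ov = 2.35 − 0.737 = 1.61 V.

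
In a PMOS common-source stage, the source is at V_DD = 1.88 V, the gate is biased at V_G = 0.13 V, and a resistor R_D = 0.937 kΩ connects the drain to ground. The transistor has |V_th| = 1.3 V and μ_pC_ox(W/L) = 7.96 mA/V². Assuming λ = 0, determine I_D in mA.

I_D = 0.806 mA

V_SG = V_DD − V_G = 1.88 − 0.13 = 1.75 V, so V_ov = 1.75 − 1.3 = 0.45 V.
Assume saturation: I_D = ½ k_p V_ov² = 0.5 × 7.96 × 0.45² = 0.806 mA, giving V_SD = V_DD − I_D R_D = 1.88 − 0.806 × 0.937 = 1.12 V.
V_SD = 1.12 V ≥ V_ov = 0.45 V, confirming saturation.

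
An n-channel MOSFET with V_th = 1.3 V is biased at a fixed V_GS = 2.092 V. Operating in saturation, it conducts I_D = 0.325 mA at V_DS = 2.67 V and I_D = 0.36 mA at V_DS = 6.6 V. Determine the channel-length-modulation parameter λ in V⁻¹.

λ = 0.0296 V⁻¹

With V_GS fixed, I_D ∝ (1 + λ V_DS) in saturation, so I_D2/I_D1 = (1 + λ V_DS2)/(1 + λ V_DS1).
0.36/0.325 = 1.108 = (1 + 6.6 λ)/(1 + 2.67 λ).
Solving: λ (I_D1 V_DS2 − I_D2 V_DS1) = I_D2 − I_D1, so λ = (0.36 − 0.325) / (0.325 × 6.6 − 0.36 × 2.67) = 0.035 / 1.18 = 0.0296 V⁻¹.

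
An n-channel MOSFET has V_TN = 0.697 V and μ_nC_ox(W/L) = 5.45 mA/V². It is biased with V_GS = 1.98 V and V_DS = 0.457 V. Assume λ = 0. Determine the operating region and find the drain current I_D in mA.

V_ov = V_GS − V_TN = 1.98 − 0.697 = 1.28 V.
Since V_DS = 0.457 V < V_ov = 1.28 V, the device is in the triode region.
I_D = k_n [V_ov · V_DS − ½ V_DS²] = 5.45 × [1.28 × 0.457 − 0.5 × 0.457²] = 2.63 mA.

Triode; I_D = 2.63 mA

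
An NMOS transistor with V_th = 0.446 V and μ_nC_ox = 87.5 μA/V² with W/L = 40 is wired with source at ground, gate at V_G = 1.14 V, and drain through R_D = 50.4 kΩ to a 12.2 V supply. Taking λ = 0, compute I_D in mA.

I_D = 0.240 mA

V_GS = V_G = 1.14 V, so V_ov = 1.14 − 0.446 = 0.694 V.
k_n = μ_nC_ox · (W/L) = 3.5 mA/V².
Assume saturation: I_D = ½ k_n V_ov² = 0.5 × 3.5 × 0.694² = 0.843 mA, giving V_DS = V_DD − I_D R_D = 12.2 − 0.843 × 50.4 = -30.3 V.
But -30.3 V < V_ov = 0.694 V, so the device is actually in triode.
In triode I_D = k_n[V_ov V_DS − ½ V_DS²] and I_D = (V_DD − V_DS)/R_D. Equating: 88.2 V_DS² − 123.4 V_DS + 12.2 = 0, giving V_DS = 0.107 V (the root below V_ov).
I_D = (12.2 − 0.107) / 50.4 = 0.24 mA.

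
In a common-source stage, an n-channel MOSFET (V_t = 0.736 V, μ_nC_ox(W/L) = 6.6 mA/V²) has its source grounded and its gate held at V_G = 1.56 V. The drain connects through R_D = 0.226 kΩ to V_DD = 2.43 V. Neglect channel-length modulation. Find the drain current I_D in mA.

V_GS = V_G = 1.56 V, so V_ov = 1.56 − 0.736 = 0.824 V.
Assume saturation: I_D = ½ k_n V_ov² = 0.5 × 6.6 × 0.824² = 2.24 mA, giving V_DS = V_DD − I_D R_D = 2.43 − 2.24 × 0.226 = 1.92 V.
V_DS = 1.92 V ≥ V_ov = 0.824 V, confirming saturation.

I_D = 2.24 mA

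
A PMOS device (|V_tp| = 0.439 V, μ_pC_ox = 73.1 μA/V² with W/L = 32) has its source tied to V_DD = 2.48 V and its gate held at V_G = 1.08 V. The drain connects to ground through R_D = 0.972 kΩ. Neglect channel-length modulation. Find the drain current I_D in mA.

V_SG = V_DD − V_G = 2.48 − 1.08 = 1.4 V, so V_ov = 1.4 − 0.439 = 0.961 V.
k_p = μ_pC_ox · (W/L) = 2.339 mA/V².
Assume saturation: I_D = ½ k_p V_ov² = 0.5 × 2.339 × 0.961² = 1.08 mA, giving V_SD = V_DD − I_D R_D = 2.48 − 1.08 × 0.972 = 1.43 V.
V_SD = 1.43 V ≥ V_ov = 0.961 V, confirming saturation.

I_D = 1.08 mA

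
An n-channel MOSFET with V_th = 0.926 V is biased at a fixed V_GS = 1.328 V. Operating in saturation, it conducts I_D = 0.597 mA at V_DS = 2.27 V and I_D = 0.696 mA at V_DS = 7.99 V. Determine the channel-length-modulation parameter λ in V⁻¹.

With V_GS fixed, I_D ∝ (1 + λ V_DS) in saturation, so I_D2/I_D1 = (1 + λ V_DS2)/(1 + λ V_DS1).
0.696/0.597 = 1.166 = (1 + 7.99 λ)/(1 + 2.27 λ).
Solving: λ (I_D1 V_DS2 − I_D2 V_DS1) = I_D2 − I_D1, so λ = (0.696 − 0.597) / (0.597 × 7.99 − 0.696 × 2.27) = 0.099 / 3.19 = 0.031 V⁻¹.

λ = 0.0310 V⁻¹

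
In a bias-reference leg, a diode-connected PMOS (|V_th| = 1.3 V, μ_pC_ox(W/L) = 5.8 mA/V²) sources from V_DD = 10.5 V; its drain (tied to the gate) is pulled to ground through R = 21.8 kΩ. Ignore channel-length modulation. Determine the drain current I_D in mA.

With gate tied to drain, V_SG = V_SD ≥ V_SG − |V_th|, so the device is in saturation.
KCL at the drain: ½ k_p (V_SG − |V_th|)² = (V_DD − V_SG)/R.
Let x = V_SG − 1.3. Then 63.2 x² + x − 9.2 = 0, giving x = 0.374 V (positive root), so V_SG = 1.67 V.
I_D = (V_DD − V_SG)/R = (10.5 − 1.67) / 21.8 = 0.405 mA.

I_D = 0.405 mA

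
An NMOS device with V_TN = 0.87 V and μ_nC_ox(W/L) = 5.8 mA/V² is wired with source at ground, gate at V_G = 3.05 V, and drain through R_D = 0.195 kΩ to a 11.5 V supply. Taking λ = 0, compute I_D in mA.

I_D = 13.8 mA

V_GS = V_G = 3.05 V, so V_ov = 3.05 − 0.87 = 2.18 V.
Assume saturation: I_D = ½ k_n V_ov² = 0.5 × 5.8 × 2.18² = 13.8 mA, giving V_DS = V_DD − I_D R_D = 11.5 − 13.8 × 0.195 = 8.81 V.
V_DS = 8.81 V ≥ V_ov = 2.18 V, confirming saturation.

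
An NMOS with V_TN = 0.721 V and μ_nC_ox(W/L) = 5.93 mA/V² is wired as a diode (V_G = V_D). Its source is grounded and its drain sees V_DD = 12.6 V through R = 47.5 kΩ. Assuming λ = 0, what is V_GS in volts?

V_GS = 1.01 V

With gate tied to drain, V_GS = V_DS ≥ V_GS − V_TN, so the device is in saturation.
KCL at the drain: ½ k_n (V_GS − V_TN)² = (V_DD − V_GS)/R.
Let x = V_GS − 0.721. Then 141 x² + x − 11.88 = 0, giving x = 0.287 V (positive root), so V_GS = 1.01 V.
I_D = (V_DD − V_GS)/R = (12.6 − 1.01) / 47.5 = 0.244 mA.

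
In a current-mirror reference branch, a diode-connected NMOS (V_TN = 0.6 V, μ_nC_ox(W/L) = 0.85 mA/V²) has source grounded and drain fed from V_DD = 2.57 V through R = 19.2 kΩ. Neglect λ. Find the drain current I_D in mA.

With gate tied to drain, V_GS = V_DS ≥ V_GS − V_TN, so the device is in saturation.
KCL at the drain: ½ k_n (V_GS − V_TN)² = (V_DD − V_GS)/R.
Let x = V_GS − 0.6. Then 8.16 x² + x − 1.97 = 0, giving x = 0.434 V (positive root), so V_GS = 1.03 V.
I_D = (V_DD − V_GS)/R = (2.57 − 1.03) / 19.2 = 0.08 mA.

I_D = 0.0800 mA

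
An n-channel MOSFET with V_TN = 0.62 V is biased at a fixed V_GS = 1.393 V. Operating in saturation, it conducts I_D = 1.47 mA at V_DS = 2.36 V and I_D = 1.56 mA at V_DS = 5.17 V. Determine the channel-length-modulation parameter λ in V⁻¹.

λ = 0.0230 V⁻¹

With V_GS fixed, I_D ∝ (1 + λ V_DS) in saturation, so I_D2/I_D1 = (1 + λ V_DS2)/(1 + λ V_DS1).
1.56/1.47 = 1.061 = (1 + 5.17 λ)/(1 + 2.36 λ).
Solving: λ (I_D1 V_DS2 − I_D2 V_DS1) = I_D2 − I_D1, so λ = (1.56 − 1.47) / (1.47 × 5.17 − 1.56 × 2.36) = 0.09 / 3.92 = 0.023 V⁻¹.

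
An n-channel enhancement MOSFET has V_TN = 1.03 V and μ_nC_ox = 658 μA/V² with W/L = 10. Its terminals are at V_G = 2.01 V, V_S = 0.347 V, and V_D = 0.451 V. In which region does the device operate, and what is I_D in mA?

Triode; I_D = 0.398 mA

V_GS = V_G − V_S = 2.01 − 0.347 = 1.66 V; V_DS = V_D − V_S = 0.451 − 0.347 = 0.104 V.
k_n = μ_nC_ox · (W/L) = 6.58 mA/V².
V_ov = V_GS − V_TN = 1.66 − 1.03 = 0.633 V.
Since V_DS = 0.104 V < V_ov = 0.633 V, the device is in the triode region.
I_D = k_n [V_ov · V_DS − ½ V_DS²] = 6.58 × [0.633 × 0.104 − 0.5 × 0.104²] = 0.398 mA.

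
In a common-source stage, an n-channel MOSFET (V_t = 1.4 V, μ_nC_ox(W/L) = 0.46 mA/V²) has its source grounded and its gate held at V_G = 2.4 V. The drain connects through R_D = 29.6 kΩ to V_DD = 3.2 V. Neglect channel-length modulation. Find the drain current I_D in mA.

V_GS = V_G = 2.4 V, so V_ov = 2.4 − 1.4 = 1 V.
Assume saturation: I_D = ½ k_n V_ov² = 0.5 × 0.46 × 1² = 0.23 mA, giving V_DS = V_DD − I_D R_D = 3.2 − 0.23 × 29.6 = -3.61 V.
But -3.61 V < V_ov = 1 V, so the device is actually in triode.
In triode I_D = k_n[V_ov V_DS − ½ V_DS²] and I_D = (V_DD − V_DS)/R_D. Equating: 6.81 V_DS² − 14.62 V_DS + 3.2 = 0, giving V_DS = 0.247 V (the root below V_ov).
I_D = (3.2 − 0.247) / 29.6 = 0.0997 mA.

I_D = 0.0997 mA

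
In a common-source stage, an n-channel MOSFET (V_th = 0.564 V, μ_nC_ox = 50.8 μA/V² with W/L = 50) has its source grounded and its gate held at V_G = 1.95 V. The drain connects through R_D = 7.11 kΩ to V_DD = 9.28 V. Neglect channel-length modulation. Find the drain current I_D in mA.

V_GS = V_G = 1.95 V, so V_ov = 1.95 − 0.564 = 1.39 V.
k_n = μ_nC_ox · (W/L) = 2.54 mA/V².
Assume saturation: I_D = ½ k_n V_ov² = 0.5 × 2.54 × 1.39² = 2.44 mA, giving V_DS = V_DD − I_D R_D = 9.28 − 2.44 × 7.11 = -8.07 V.
But -8.07 V < V_ov = 1.39 V, so the device is actually in triode.
In triode I_D = k_n[V_ov V_DS − ½ V_DS²] and I_D = (V_DD − V_DS)/R_D. Equating: 9.03 V_DS² − 26.03 V_DS + 9.28 = 0, giving V_DS = 0.417 V (the root below V_ov).
I_D = (9.28 − 0.417) / 7.11 = 1.25 mA.

I_D = 1.25 mA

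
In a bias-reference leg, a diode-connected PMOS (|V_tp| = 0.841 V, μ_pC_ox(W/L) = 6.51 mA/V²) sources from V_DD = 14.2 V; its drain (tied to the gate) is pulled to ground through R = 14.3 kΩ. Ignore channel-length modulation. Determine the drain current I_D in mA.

I_D = 0.897 mA

With gate tied to drain, V_SG = V_SD ≥ V_SG − |V_tp|, so the device is in saturation.
KCL at the drain: ½ k_p (V_SG − |V_tp|)² = (V_DD − V_SG)/R.
Let x = V_SG − 0.841. Then 46.5 x² + x − 13.36 = 0, giving x = 0.525 V (positive root), so V_SG = 1.37 V.
I_D = (V_DD − V_SG)/R = (14.2 − 1.37) / 14.3 = 0.897 mA.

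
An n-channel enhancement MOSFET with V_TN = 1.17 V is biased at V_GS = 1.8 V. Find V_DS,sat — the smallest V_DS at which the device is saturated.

The boundary between triode and saturation is V_DS = V_GS − V_TN = V_ov.
V_ov = 1.8 − 1.17 = 0.63 V.

V_DS,sat = 0.630 V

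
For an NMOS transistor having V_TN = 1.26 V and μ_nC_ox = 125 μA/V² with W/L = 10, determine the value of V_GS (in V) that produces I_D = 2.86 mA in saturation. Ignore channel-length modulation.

k_n = μ_nC_ox · (W/L) = 1.25 mA/V².
In saturation I_D = ½ k_n (V_GS − V_TN)², so V_GS − V_TN = √(2 I_D / k_n) = √(2 × 2.86 / 1.25) = 2.14 V.
V_GS = 1.26 + 2.14 = 3.4 V.

V_GS = 3.40 V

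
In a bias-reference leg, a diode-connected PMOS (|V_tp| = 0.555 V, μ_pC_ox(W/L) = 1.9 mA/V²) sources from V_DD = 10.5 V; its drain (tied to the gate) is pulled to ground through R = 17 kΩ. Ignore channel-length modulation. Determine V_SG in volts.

V_SG = 1.31 V

With gate tied to drain, V_SG = V_SD ≥ V_SG − |V_tp|, so the device is in saturation.
KCL at the drain: ½ k_p (V_SG − |V_tp|)² = (V_DD − V_SG)/R.
Let x = V_SG − 0.555. Then 16.1 x² + x − 9.945 = 0, giving x = 0.754 V (positive root), so V_SG = 1.31 V.
I_D = (V_DD − V_SG)/R = (10.5 − 1.31) / 17 = 0.541 mA.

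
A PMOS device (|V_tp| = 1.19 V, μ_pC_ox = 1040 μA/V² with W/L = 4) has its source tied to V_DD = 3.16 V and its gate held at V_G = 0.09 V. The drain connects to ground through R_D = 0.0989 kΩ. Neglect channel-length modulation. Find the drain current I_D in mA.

I_D = 7.35 mA

V_SG = V_DD − V_G = 3.16 − 0.09 = 3.07 V, so V_ov = 3.07 − 1.19 = 1.88 V.
k_p = μ_pC_ox · (W/L) = 4.16 mA/V².
Assume saturation: I_D = ½ k_p V_ov² = 0.5 × 4.16 × 1.88² = 7.35 mA, giving V_SD = V_DD − I_D R_D = 3.16 − 7.35 × 0.0989 = 2.43 V.
V_SD = 2.43 V ≥ V_ov = 1.88 V, confirming saturation.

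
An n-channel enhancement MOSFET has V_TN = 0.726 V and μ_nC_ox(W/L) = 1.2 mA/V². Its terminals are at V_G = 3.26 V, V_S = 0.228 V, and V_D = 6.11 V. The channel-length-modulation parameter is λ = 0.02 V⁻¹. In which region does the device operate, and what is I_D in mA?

V_GS = V_G − V_S = 3.26 − 0.228 = 3.03 V; V_DS = V_D − V_S = 6.11 − 0.228 = 5.88 V.
V_ov = V_GS − V_TN = 3.03 − 0.726 = 2.31 V.
Since V_DS = 5.88 V ≥ V_ov = 2.31 V, the device is in saturation.
I_D = ½ k_n V_ov² (1 + λ V_DS) = 0.5 × 1.2 × 2.31² × (1 + 0.02 × 5.88) = 3.57 mA.

Saturation; I_D = 3.57 mA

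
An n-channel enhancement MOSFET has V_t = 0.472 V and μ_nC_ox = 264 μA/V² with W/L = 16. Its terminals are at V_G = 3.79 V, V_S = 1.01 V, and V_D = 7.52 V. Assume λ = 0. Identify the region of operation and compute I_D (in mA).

V_GS = V_G − V_S = 3.79 − 1.01 = 2.78 V; V_DS = V_D − V_S = 7.52 − 1.01 = 6.51 V.
k_n = μ_nC_ox · (W/L) = 4.224 mA/V².
V_ov = V_GS − V_t = 2.78 − 0.472 = 2.31 V.
Since V_DS = 6.51 V ≥ V_ov = 2.31 V, the device is in saturation.
I_D = ½ k_n V_ov² = 0.5 × 4.224 × 2.31² = 11.3 mA.

Saturation; I_D = 11.3 mA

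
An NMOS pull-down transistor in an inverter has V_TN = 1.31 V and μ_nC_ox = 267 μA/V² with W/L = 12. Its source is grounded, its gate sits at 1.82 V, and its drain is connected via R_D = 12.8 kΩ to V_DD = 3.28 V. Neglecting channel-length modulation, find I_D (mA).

V_GS = V_G = 1.82 V, so V_ov = 1.82 − 1.31 = 0.51 V.
k_n = μ_nC_ox · (W/L) = 3.204 mA/V².
Assume saturation: I_D = ½ k_n V_ov² = 0.5 × 3.204 × 0.51² = 0.417 mA, giving V_DS = V_DD − I_D R_D = 3.28 − 0.417 × 12.8 = -2.05 V.
But -2.05 V < V_ov = 0.51 V, so the device is actually in triode.
In triode I_D = k_n[V_ov V_DS − ½ V_DS²] and I_D = (V_DD − V_DS)/R_D. Equating: 20.5 V_DS² − 21.92 V_DS + 3.28 = 0, giving V_DS = 0.18 V (the root below V_ov).
I_D = (3.28 − 0.18) / 12.8 = 0.242 mA.

I_D = 0.242 mA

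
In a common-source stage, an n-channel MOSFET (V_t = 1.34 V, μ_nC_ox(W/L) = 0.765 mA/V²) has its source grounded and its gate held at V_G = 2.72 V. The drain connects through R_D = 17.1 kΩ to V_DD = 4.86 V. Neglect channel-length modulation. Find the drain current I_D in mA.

I_D = 0.268 mA

V_GS = V_G = 2.72 V, so V_ov = 2.72 − 1.34 = 1.38 V.
Assume saturation: I_D = ½ k_n V_ov² = 0.5 × 0.765 × 1.38² = 0.728 mA, giving V_DS = V_DD − I_D R_D = 4.86 − 0.728 × 17.1 = -7.6 V.
But -7.6 V < V_ov = 1.38 V, so the device is actually in triode.
In triode I_D = k_n[V_ov V_DS − ½ V_DS²] and I_D = (V_DD − V_DS)/R_D. Equating: 6.54 V_DS² − 19.05 V_DS + 4.86 = 0, giving V_DS = 0.282 V (the root below V_ov).
I_D = (4.86 − 0.282) / 17.1 = 0.268 mA.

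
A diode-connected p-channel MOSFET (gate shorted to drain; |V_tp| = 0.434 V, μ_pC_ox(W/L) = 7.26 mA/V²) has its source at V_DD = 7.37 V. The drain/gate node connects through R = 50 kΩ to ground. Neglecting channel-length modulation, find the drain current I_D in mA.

With gate tied to drain, V_SG = V_SD ≥ V_SG − |V_tp|, so the device is in saturation.
KCL at the drain: ½ k_p (V_SG − |V_tp|)² = (V_DD − V_SG)/R.
Let x = V_SG − 0.434. Then 182 x² + x − 6.936 = 0, giving x = 0.193 V (positive root), so V_SG = 0.627 V.
I_D = (V_DD − V_SG)/R = (7.37 − 0.627) / 50 = 0.135 mA.

I_D = 0.135 mA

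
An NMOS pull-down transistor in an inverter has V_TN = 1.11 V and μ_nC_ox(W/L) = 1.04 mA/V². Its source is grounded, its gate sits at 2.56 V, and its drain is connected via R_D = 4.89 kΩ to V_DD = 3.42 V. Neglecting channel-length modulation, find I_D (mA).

V_GS = V_G = 2.56 V, so V_ov = 2.56 − 1.11 = 1.45 V.
Assume saturation: I_D = ½ k_n V_ov² = 0.5 × 1.04 × 1.45² = 1.09 mA, giving V_DS = V_DD − I_D R_D = 3.42 − 1.09 × 4.89 = -1.93 V.
But -1.93 V < V_ov = 1.45 V, so the device is actually in triode.
In triode I_D = k_n[V_ov V_DS − ½ V_DS²] and I_D = (V_DD − V_DS)/R_D. Equating: 2.54 V_DS² − 8.374 V_DS + 3.42 = 0, giving V_DS = 0.478 V (the root below V_ov).
I_D = (3.42 − 0.478) / 4.89 = 0.602 mA.

I_D = 0.602 mA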